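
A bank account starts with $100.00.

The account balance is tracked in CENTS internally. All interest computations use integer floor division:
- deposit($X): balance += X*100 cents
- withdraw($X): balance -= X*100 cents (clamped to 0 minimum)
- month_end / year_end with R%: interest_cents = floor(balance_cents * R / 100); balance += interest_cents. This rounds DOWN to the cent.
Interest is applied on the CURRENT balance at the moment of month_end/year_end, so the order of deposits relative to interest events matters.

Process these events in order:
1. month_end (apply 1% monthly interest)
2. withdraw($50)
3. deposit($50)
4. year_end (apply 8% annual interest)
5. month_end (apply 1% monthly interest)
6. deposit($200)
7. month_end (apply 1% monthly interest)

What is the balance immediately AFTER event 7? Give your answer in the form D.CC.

After 1 (month_end (apply 1% monthly interest)): balance=$101.00 total_interest=$1.00
After 2 (withdraw($50)): balance=$51.00 total_interest=$1.00
After 3 (deposit($50)): balance=$101.00 total_interest=$1.00
After 4 (year_end (apply 8% annual interest)): balance=$109.08 total_interest=$9.08
After 5 (month_end (apply 1% monthly interest)): balance=$110.17 total_interest=$10.17
After 6 (deposit($200)): balance=$310.17 total_interest=$10.17
After 7 (month_end (apply 1% monthly interest)): balance=$313.27 total_interest=$13.27

Answer: 313.27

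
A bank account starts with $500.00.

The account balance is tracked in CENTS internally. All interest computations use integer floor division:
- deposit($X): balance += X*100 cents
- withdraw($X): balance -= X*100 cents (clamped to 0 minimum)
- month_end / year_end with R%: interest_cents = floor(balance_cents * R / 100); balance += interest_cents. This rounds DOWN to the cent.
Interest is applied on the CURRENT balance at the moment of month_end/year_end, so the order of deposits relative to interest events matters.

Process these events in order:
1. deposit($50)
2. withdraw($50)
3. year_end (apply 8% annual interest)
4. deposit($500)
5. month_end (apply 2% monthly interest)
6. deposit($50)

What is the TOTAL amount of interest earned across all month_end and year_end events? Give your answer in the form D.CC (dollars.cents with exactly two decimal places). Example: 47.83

After 1 (deposit($50)): balance=$550.00 total_interest=$0.00
After 2 (withdraw($50)): balance=$500.00 total_interest=$0.00
After 3 (year_end (apply 8% annual interest)): balance=$540.00 total_interest=$40.00
After 4 (deposit($500)): balance=$1040.00 total_interest=$40.00
After 5 (month_end (apply 2% monthly interest)): balance=$1060.80 total_interest=$60.80
After 6 (deposit($50)): balance=$1110.80 total_interest=$60.80

Answer: 60.80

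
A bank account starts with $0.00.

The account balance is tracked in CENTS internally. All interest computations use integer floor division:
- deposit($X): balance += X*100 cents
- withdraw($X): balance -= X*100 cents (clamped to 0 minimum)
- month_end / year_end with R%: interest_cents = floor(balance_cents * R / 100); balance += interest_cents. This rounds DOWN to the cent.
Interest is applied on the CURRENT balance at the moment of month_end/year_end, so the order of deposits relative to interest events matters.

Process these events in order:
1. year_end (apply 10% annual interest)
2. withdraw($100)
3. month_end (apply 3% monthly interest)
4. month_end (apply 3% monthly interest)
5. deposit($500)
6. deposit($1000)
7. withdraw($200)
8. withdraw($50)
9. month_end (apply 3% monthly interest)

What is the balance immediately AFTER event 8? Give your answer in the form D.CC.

After 1 (year_end (apply 10% annual interest)): balance=$0.00 total_interest=$0.00
After 2 (withdraw($100)): balance=$0.00 total_interest=$0.00
After 3 (month_end (apply 3% monthly interest)): balance=$0.00 total_interest=$0.00
After 4 (month_end (apply 3% monthly interest)): balance=$0.00 total_interest=$0.00
After 5 (deposit($500)): balance=$500.00 total_interest=$0.00
After 6 (deposit($1000)): balance=$1500.00 total_interest=$0.00
After 7 (withdraw($200)): balance=$1300.00 total_interest=$0.00
After 8 (withdraw($50)): balance=$1250.00 total_interest=$0.00

Answer: 1250.00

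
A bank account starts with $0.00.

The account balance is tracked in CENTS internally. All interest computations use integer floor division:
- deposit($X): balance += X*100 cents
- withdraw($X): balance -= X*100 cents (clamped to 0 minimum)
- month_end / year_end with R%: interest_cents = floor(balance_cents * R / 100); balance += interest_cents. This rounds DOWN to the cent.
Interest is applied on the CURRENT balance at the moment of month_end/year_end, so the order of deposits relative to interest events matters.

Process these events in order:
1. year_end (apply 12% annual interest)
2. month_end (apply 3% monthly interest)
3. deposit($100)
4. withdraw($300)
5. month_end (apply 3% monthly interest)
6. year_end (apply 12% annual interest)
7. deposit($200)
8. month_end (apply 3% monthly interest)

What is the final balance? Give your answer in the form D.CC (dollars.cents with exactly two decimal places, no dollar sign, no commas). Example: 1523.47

After 1 (year_end (apply 12% annual interest)): balance=$0.00 total_interest=$0.00
After 2 (month_end (apply 3% monthly interest)): balance=$0.00 total_interest=$0.00
After 3 (deposit($100)): balance=$100.00 total_interest=$0.00
After 4 (withdraw($300)): balance=$0.00 total_interest=$0.00
After 5 (month_end (apply 3% monthly interest)): balance=$0.00 total_interest=$0.00
After 6 (year_end (apply 12% annual interest)): balance=$0.00 total_interest=$0.00
After 7 (deposit($200)): balance=$200.00 total_interest=$0.00
After 8 (month_end (apply 3% monthly interest)): balance=$206.00 total_interest=$6.00

Answer: 206.00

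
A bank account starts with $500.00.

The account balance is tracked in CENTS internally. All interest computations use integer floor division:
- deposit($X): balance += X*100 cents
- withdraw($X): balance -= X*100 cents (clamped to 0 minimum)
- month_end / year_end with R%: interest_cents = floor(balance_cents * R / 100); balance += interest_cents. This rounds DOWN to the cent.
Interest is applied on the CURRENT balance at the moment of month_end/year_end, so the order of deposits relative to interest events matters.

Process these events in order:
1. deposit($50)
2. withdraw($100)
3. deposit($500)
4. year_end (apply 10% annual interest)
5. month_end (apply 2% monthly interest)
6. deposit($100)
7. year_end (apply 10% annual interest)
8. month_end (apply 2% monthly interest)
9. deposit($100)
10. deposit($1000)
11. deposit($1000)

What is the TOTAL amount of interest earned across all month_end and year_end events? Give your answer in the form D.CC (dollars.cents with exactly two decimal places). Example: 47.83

Answer: 258.13

Derivation:
After 1 (deposit($50)): balance=$550.00 total_interest=$0.00
After 2 (withdraw($100)): balance=$450.00 total_interest=$0.00
After 3 (deposit($500)): balance=$950.00 total_interest=$0.00
After 4 (year_end (apply 10% annual interest)): balance=$1045.00 total_interest=$95.00
After 5 (month_end (apply 2% monthly interest)): balance=$1065.90 total_interest=$115.90
After 6 (deposit($100)): balance=$1165.90 total_interest=$115.90
After 7 (year_end (apply 10% annual interest)): balance=$1282.49 total_interest=$232.49
After 8 (month_end (apply 2% monthly interest)): balance=$1308.13 total_interest=$258.13
After 9 (deposit($100)): balance=$1408.13 total_interest=$258.13
After 10 (deposit($1000)): balance=$2408.13 total_interest=$258.13
After 11 (deposit($1000)): balance=$3408.13 total_interest=$258.13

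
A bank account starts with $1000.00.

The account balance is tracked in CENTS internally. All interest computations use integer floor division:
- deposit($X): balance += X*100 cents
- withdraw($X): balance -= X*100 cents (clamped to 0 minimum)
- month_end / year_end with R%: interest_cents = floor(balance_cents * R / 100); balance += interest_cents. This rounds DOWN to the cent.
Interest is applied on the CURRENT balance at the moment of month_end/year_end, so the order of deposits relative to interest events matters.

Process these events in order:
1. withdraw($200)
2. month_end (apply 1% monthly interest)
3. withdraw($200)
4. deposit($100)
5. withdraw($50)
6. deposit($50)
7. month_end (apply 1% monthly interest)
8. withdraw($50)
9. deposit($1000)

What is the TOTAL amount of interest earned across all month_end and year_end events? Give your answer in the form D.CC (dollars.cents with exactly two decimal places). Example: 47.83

Answer: 15.08

Derivation:
After 1 (withdraw($200)): balance=$800.00 total_interest=$0.00
After 2 (month_end (apply 1% monthly interest)): balance=$808.00 total_interest=$8.00
After 3 (withdraw($200)): balance=$608.00 total_interest=$8.00
After 4 (deposit($100)): balance=$708.00 total_interest=$8.00
After 5 (withdraw($50)): balance=$658.00 total_interest=$8.00
After 6 (deposit($50)): balance=$708.00 total_interest=$8.00
After 7 (month_end (apply 1% monthly interest)): balance=$715.08 total_interest=$15.08
After 8 (withdraw($50)): balance=$665.08 total_interest=$15.08
After 9 (deposit($1000)): balance=$1665.08 total_interest=$15.08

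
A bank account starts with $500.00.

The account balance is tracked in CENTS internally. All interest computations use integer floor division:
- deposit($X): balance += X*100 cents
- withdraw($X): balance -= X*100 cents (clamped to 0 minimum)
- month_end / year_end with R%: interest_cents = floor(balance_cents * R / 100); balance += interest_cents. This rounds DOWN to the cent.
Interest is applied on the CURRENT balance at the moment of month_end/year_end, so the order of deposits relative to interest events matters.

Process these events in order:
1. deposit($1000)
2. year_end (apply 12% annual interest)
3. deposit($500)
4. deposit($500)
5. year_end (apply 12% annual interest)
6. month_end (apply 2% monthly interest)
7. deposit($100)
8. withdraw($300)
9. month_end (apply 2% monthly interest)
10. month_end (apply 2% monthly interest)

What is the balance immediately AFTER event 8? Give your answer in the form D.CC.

Answer: 2861.63

Derivation:
After 1 (deposit($1000)): balance=$1500.00 total_interest=$0.00
After 2 (year_end (apply 12% annual interest)): balance=$1680.00 total_interest=$180.00
After 3 (deposit($500)): balance=$2180.00 total_interest=$180.00
After 4 (deposit($500)): balance=$2680.00 total_interest=$180.00
After 5 (year_end (apply 12% annual interest)): balance=$3001.60 total_interest=$501.60
After 6 (month_end (apply 2% monthly interest)): balance=$3061.63 total_interest=$561.63
After 7 (deposit($100)): balance=$3161.63 total_interest=$561.63
After 8 (withdraw($300)): balance=$2861.63 total_interest=$561.63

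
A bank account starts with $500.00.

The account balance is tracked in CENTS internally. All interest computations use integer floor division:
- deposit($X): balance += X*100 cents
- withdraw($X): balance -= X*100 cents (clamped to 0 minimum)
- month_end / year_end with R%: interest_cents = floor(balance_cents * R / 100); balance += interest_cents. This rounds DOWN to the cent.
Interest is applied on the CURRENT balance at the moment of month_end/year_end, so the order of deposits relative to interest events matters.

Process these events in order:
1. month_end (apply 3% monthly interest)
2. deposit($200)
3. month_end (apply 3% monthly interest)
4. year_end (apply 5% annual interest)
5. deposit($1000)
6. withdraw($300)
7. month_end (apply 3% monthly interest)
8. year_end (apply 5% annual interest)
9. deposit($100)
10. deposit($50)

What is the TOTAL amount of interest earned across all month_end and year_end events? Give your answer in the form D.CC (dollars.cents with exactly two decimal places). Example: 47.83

Answer: 193.33

Derivation:
After 1 (month_end (apply 3% monthly interest)): balance=$515.00 total_interest=$15.00
After 2 (deposit($200)): balance=$715.00 total_interest=$15.00
After 3 (month_end (apply 3% monthly interest)): balance=$736.45 total_interest=$36.45
After 4 (year_end (apply 5% annual interest)): balance=$773.27 total_interest=$73.27
After 5 (deposit($1000)): balance=$1773.27 total_interest=$73.27
After 6 (withdraw($300)): balance=$1473.27 total_interest=$73.27
After 7 (month_end (apply 3% monthly interest)): balance=$1517.46 total_interest=$117.46
After 8 (year_end (apply 5% annual interest)): balance=$1593.33 total_interest=$193.33
After 9 (deposit($100)): balance=$1693.33 total_interest=$193.33
After 10 (deposit($50)): balance=$1743.33 total_interest=$193.33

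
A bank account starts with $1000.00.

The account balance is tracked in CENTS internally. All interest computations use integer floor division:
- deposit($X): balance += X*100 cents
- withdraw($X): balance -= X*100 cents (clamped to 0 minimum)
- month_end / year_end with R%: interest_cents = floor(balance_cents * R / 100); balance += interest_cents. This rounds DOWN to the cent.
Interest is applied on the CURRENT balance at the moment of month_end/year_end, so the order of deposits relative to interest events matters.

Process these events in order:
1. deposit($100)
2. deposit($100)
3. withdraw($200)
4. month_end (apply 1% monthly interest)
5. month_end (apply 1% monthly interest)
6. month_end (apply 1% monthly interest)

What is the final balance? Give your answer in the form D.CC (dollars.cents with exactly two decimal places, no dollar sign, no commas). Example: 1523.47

After 1 (deposit($100)): balance=$1100.00 total_interest=$0.00
After 2 (deposit($100)): balance=$1200.00 total_interest=$0.00
After 3 (withdraw($200)): balance=$1000.00 total_interest=$0.00
After 4 (month_end (apply 1% monthly interest)): balance=$1010.00 total_interest=$10.00
After 5 (month_end (apply 1% monthly interest)): balance=$1020.10 total_interest=$20.10
After 6 (month_end (apply 1% monthly interest)): balance=$1030.30 total_interest=$30.30

Answer: 1030.30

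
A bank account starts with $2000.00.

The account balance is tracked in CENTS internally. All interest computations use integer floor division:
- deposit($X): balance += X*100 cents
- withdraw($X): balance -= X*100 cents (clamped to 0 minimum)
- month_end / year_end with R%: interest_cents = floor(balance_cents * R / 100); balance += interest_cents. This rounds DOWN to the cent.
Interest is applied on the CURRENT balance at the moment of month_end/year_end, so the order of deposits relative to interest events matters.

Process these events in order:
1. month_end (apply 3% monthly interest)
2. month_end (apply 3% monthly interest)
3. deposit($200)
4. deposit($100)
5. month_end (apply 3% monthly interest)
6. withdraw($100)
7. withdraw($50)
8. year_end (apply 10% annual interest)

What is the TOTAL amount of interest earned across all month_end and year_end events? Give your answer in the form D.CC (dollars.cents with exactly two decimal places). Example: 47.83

After 1 (month_end (apply 3% monthly interest)): balance=$2060.00 total_interest=$60.00
After 2 (month_end (apply 3% monthly interest)): balance=$2121.80 total_interest=$121.80
After 3 (deposit($200)): balance=$2321.80 total_interest=$121.80
After 4 (deposit($100)): balance=$2421.80 total_interest=$121.80
After 5 (month_end (apply 3% monthly interest)): balance=$2494.45 total_interest=$194.45
After 6 (withdraw($100)): balance=$2394.45 total_interest=$194.45
After 7 (withdraw($50)): balance=$2344.45 total_interest=$194.45
After 8 (year_end (apply 10% annual interest)): balance=$2578.89 total_interest=$428.89

Answer: 428.89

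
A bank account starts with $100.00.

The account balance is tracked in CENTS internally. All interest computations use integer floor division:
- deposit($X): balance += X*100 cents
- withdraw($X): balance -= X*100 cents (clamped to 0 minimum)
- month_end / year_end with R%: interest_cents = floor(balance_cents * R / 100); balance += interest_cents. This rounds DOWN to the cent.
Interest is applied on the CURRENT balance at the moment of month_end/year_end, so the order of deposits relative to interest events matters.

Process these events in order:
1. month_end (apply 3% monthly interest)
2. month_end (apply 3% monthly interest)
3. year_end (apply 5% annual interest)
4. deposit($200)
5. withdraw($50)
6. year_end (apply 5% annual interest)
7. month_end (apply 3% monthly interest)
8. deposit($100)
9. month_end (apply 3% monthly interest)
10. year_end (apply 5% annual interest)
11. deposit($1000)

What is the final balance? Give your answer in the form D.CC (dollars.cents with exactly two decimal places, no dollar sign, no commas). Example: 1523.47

Answer: 1413.86

Derivation:
After 1 (month_end (apply 3% monthly interest)): balance=$103.00 total_interest=$3.00
After 2 (month_end (apply 3% monthly interest)): balance=$106.09 total_interest=$6.09
After 3 (year_end (apply 5% annual interest)): balance=$111.39 total_interest=$11.39
After 4 (deposit($200)): balance=$311.39 total_interest=$11.39
After 5 (withdraw($50)): balance=$261.39 total_interest=$11.39
After 6 (year_end (apply 5% annual interest)): balance=$274.45 total_interest=$24.45
After 7 (month_end (apply 3% monthly interest)): balance=$282.68 total_interest=$32.68
After 8 (deposit($100)): balance=$382.68 total_interest=$32.68
After 9 (month_end (apply 3% monthly interest)): balance=$394.16 total_interest=$44.16
After 10 (year_end (apply 5% annual interest)): balance=$413.86 total_interest=$63.86
After 11 (deposit($1000)): balance=$1413.86 total_interest=$63.86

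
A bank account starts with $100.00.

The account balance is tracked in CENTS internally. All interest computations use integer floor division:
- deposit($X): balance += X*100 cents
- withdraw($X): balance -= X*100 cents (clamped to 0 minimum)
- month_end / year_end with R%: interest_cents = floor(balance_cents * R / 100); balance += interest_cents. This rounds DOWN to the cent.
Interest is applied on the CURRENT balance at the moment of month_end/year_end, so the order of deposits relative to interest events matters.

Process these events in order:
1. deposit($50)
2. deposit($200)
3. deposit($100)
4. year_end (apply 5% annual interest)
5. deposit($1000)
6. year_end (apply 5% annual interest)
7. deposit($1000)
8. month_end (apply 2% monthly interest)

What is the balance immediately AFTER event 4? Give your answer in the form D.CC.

After 1 (deposit($50)): balance=$150.00 total_interest=$0.00
After 2 (deposit($200)): balance=$350.00 total_interest=$0.00
After 3 (deposit($100)): balance=$450.00 total_interest=$0.00
After 4 (year_end (apply 5% annual interest)): balance=$472.50 total_interest=$22.50

Answer: 472.50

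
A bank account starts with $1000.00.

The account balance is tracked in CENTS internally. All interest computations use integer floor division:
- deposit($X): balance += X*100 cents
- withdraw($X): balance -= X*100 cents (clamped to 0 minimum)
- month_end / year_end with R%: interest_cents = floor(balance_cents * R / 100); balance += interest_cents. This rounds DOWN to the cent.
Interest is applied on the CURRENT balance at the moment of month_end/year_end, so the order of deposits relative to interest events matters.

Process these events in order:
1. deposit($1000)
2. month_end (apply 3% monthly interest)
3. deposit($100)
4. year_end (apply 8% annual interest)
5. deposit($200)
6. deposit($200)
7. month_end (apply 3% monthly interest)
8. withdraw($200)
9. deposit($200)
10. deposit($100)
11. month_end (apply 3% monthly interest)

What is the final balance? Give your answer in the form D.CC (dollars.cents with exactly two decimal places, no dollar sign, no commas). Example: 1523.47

Answer: 3002.22

Derivation:
After 1 (deposit($1000)): balance=$2000.00 total_interest=$0.00
After 2 (month_end (apply 3% monthly interest)): balance=$2060.00 total_interest=$60.00
After 3 (deposit($100)): balance=$2160.00 total_interest=$60.00
After 4 (year_end (apply 8% annual interest)): balance=$2332.80 total_interest=$232.80
After 5 (deposit($200)): balance=$2532.80 total_interest=$232.80
After 6 (deposit($200)): balance=$2732.80 total_interest=$232.80
After 7 (month_end (apply 3% monthly interest)): balance=$2814.78 total_interest=$314.78
After 8 (withdraw($200)): balance=$2614.78 total_interest=$314.78
After 9 (deposit($200)): balance=$2814.78 total_interest=$314.78
After 10 (deposit($100)): balance=$2914.78 total_interest=$314.78
After 11 (month_end (apply 3% monthly interest)): balance=$3002.22 total_interest=$402.22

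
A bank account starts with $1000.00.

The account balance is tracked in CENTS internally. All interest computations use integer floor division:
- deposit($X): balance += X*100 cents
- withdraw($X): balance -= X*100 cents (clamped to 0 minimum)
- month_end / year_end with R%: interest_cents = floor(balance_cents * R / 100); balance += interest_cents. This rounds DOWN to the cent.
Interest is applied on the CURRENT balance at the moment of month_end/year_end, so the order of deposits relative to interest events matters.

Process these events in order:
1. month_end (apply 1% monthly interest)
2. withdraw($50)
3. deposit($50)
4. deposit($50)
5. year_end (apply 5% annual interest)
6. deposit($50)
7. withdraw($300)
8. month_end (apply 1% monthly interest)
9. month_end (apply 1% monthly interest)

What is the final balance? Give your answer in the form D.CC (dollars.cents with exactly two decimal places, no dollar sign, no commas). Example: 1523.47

After 1 (month_end (apply 1% monthly interest)): balance=$1010.00 total_interest=$10.00
After 2 (withdraw($50)): balance=$960.00 total_interest=$10.00
After 3 (deposit($50)): balance=$1010.00 total_interest=$10.00
After 4 (deposit($50)): balance=$1060.00 total_interest=$10.00
After 5 (year_end (apply 5% annual interest)): balance=$1113.00 total_interest=$63.00
After 6 (deposit($50)): balance=$1163.00 total_interest=$63.00
After 7 (withdraw($300)): balance=$863.00 total_interest=$63.00
After 8 (month_end (apply 1% monthly interest)): balance=$871.63 total_interest=$71.63
After 9 (month_end (apply 1% monthly interest)): balance=$880.34 total_interest=$80.34

Answer: 880.34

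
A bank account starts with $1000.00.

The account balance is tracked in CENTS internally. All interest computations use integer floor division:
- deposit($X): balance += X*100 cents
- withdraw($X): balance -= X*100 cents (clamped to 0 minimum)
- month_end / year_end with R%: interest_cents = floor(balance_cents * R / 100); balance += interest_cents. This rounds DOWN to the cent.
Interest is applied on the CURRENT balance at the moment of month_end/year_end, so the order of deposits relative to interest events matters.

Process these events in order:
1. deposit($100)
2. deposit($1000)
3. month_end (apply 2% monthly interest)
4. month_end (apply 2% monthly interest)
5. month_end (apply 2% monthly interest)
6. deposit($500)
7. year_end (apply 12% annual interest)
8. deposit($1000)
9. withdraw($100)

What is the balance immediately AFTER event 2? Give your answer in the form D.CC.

Answer: 2100.00

Derivation:
After 1 (deposit($100)): balance=$1100.00 total_interest=$0.00
After 2 (deposit($1000)): balance=$2100.00 total_interest=$0.00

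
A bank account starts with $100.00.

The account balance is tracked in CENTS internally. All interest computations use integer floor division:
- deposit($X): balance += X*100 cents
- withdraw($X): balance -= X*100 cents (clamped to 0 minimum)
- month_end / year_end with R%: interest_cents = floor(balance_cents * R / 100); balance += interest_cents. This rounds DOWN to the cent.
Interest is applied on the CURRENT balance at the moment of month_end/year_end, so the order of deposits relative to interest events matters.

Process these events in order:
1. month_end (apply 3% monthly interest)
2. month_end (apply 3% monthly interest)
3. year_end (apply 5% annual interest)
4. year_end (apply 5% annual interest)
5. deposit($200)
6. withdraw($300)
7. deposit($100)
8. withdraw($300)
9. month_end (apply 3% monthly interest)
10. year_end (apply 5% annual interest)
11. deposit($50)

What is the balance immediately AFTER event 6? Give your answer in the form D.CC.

Answer: 16.95

Derivation:
After 1 (month_end (apply 3% monthly interest)): balance=$103.00 total_interest=$3.00
After 2 (month_end (apply 3% monthly interest)): balance=$106.09 total_interest=$6.09
After 3 (year_end (apply 5% annual interest)): balance=$111.39 total_interest=$11.39
After 4 (year_end (apply 5% annual interest)): balance=$116.95 total_interest=$16.95
After 5 (deposit($200)): balance=$316.95 total_interest=$16.95
After 6 (withdraw($300)): balance=$16.95 total_interest=$16.95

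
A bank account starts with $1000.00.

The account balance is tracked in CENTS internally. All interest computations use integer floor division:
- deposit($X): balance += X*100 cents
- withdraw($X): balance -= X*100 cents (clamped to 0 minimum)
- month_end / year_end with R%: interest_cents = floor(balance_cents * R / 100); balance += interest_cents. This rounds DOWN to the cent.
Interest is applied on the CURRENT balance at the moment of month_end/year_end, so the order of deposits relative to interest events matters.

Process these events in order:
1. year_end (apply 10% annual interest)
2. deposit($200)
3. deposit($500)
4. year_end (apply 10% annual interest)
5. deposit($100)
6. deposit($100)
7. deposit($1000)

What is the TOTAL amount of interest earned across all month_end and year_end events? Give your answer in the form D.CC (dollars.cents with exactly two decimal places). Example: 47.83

After 1 (year_end (apply 10% annual interest)): balance=$1100.00 total_interest=$100.00
After 2 (deposit($200)): balance=$1300.00 total_interest=$100.00
After 3 (deposit($500)): balance=$1800.00 total_interest=$100.00
After 4 (year_end (apply 10% annual interest)): balance=$1980.00 total_interest=$280.00
After 5 (deposit($100)): balance=$2080.00 total_interest=$280.00
After 6 (deposit($100)): balance=$2180.00 total_interest=$280.00
After 7 (deposit($1000)): balance=$3180.00 total_interest=$280.00

Answer: 280.00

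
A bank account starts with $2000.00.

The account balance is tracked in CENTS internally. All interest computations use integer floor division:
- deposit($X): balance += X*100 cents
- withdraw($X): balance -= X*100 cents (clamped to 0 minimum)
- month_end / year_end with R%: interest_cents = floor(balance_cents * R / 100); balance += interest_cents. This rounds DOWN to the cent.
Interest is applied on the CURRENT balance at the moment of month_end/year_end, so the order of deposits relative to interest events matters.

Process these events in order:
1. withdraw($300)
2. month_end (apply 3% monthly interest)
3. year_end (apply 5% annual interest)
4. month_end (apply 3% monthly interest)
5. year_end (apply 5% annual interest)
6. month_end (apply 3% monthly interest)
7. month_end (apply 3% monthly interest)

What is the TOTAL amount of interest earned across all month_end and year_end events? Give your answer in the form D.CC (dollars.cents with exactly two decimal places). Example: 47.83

Answer: 409.47

Derivation:
After 1 (withdraw($300)): balance=$1700.00 total_interest=$0.00
After 2 (month_end (apply 3% monthly interest)): balance=$1751.00 total_interest=$51.00
After 3 (year_end (apply 5% annual interest)): balance=$1838.55 total_interest=$138.55
After 4 (month_end (apply 3% monthly interest)): balance=$1893.70 total_interest=$193.70
After 5 (year_end (apply 5% annual interest)): balance=$1988.38 total_interest=$288.38
After 6 (month_end (apply 3% monthly interest)): balance=$2048.03 total_interest=$348.03
After 7 (month_end (apply 3% monthly interest)): balance=$2109.47 total_interest=$409.47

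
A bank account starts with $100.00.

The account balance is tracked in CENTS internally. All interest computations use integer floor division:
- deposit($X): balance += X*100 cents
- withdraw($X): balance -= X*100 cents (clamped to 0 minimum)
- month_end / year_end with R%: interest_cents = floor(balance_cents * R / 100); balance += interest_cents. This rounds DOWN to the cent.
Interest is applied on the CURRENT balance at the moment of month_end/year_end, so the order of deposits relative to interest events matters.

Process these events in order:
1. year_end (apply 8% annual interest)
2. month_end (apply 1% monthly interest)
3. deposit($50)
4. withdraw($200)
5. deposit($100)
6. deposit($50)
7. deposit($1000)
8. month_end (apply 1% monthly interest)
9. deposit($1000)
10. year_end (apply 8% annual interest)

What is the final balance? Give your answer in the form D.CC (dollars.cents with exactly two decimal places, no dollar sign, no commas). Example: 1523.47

Answer: 2334.42

Derivation:
After 1 (year_end (apply 8% annual interest)): balance=$108.00 total_interest=$8.00
After 2 (month_end (apply 1% monthly interest)): balance=$109.08 total_interest=$9.08
After 3 (deposit($50)): balance=$159.08 total_interest=$9.08
After 4 (withdraw($200)): balance=$0.00 total_interest=$9.08
After 5 (deposit($100)): balance=$100.00 total_interest=$9.08
After 6 (deposit($50)): balance=$150.00 total_interest=$9.08
After 7 (deposit($1000)): balance=$1150.00 total_interest=$9.08
After 8 (month_end (apply 1% monthly interest)): balance=$1161.50 total_interest=$20.58
After 9 (deposit($1000)): balance=$2161.50 total_interest=$20.58
After 10 (year_end (apply 8% annual interest)): balance=$2334.42 total_interest=$193.50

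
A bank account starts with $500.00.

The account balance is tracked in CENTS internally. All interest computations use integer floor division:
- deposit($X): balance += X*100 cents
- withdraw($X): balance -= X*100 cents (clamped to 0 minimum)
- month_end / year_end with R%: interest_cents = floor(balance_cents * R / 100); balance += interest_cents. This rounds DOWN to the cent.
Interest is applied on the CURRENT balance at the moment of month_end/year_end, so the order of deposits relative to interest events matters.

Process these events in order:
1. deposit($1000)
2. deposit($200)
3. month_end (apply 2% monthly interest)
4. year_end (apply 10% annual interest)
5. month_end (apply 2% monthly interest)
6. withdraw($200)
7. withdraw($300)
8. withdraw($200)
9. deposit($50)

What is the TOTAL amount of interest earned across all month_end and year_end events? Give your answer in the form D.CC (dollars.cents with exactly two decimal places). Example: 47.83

Answer: 245.54

Derivation:
After 1 (deposit($1000)): balance=$1500.00 total_interest=$0.00
After 2 (deposit($200)): balance=$1700.00 total_interest=$0.00
After 3 (month_end (apply 2% monthly interest)): balance=$1734.00 total_interest=$34.00
After 4 (year_end (apply 10% annual interest)): balance=$1907.40 total_interest=$207.40
After 5 (month_end (apply 2% monthly interest)): balance=$1945.54 total_interest=$245.54
After 6 (withdraw($200)): balance=$1745.54 total_interest=$245.54
After 7 (withdraw($300)): balance=$1445.54 total_interest=$245.54
After 8 (withdraw($200)): balance=$1245.54 total_interest=$245.54
After 9 (deposit($50)): balance=$1295.54 total_interest=$245.54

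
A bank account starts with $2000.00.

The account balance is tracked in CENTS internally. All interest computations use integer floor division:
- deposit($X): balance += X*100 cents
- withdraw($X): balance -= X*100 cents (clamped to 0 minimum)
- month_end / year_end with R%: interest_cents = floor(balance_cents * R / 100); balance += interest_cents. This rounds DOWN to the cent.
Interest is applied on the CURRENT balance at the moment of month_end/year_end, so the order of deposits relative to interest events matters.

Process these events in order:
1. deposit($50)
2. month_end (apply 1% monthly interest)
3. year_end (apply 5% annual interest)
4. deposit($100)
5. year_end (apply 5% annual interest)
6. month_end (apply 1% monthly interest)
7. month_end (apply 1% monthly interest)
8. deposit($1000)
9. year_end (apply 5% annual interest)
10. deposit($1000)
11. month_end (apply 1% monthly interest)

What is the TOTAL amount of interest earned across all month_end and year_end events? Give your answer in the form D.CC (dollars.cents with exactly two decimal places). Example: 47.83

Answer: 503.55

Derivation:
After 1 (deposit($50)): balance=$2050.00 total_interest=$0.00
After 2 (month_end (apply 1% monthly interest)): balance=$2070.50 total_interest=$20.50
After 3 (year_end (apply 5% annual interest)): balance=$2174.02 total_interest=$124.02
After 4 (deposit($100)): balance=$2274.02 total_interest=$124.02
After 5 (year_end (apply 5% annual interest)): balance=$2387.72 total_interest=$237.72
After 6 (month_end (apply 1% monthly interest)): balance=$2411.59 total_interest=$261.59
After 7 (month_end (apply 1% monthly interest)): balance=$2435.70 total_interest=$285.70
After 8 (deposit($1000)): balance=$3435.70 total_interest=$285.70
After 9 (year_end (apply 5% annual interest)): balance=$3607.48 total_interest=$457.48
After 10 (deposit($1000)): balance=$4607.48 total_interest=$457.48
After 11 (month_end (apply 1% monthly interest)): balance=$4653.55 total_interest=$503.55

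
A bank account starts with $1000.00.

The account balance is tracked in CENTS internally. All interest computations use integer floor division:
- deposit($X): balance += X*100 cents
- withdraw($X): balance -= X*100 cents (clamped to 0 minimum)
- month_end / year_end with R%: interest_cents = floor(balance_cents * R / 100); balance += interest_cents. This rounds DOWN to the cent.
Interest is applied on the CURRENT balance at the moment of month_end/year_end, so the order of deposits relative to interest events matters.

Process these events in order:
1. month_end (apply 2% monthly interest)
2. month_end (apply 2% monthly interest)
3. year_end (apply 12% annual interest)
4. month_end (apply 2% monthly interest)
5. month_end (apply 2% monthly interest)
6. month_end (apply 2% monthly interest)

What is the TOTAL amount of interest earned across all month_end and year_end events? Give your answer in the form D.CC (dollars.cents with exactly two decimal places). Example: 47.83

After 1 (month_end (apply 2% monthly interest)): balance=$1020.00 total_interest=$20.00
After 2 (month_end (apply 2% monthly interest)): balance=$1040.40 total_interest=$40.40
After 3 (year_end (apply 12% annual interest)): balance=$1165.24 total_interest=$165.24
After 4 (month_end (apply 2% monthly interest)): balance=$1188.54 total_interest=$188.54
After 5 (month_end (apply 2% monthly interest)): balance=$1212.31 total_interest=$212.31
After 6 (month_end (apply 2% monthly interest)): balance=$1236.55 total_interest=$236.55

Answer: 236.55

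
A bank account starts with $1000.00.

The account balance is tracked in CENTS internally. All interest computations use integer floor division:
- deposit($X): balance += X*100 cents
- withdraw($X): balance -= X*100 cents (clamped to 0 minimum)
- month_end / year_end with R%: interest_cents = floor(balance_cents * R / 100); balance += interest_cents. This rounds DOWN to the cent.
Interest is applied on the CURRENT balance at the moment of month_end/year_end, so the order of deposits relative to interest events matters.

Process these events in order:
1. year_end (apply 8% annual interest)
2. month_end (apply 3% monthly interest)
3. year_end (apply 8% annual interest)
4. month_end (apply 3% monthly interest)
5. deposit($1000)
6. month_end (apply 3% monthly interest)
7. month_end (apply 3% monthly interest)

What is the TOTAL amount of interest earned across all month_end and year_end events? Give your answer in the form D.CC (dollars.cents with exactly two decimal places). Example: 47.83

After 1 (year_end (apply 8% annual interest)): balance=$1080.00 total_interest=$80.00
After 2 (month_end (apply 3% monthly interest)): balance=$1112.40 total_interest=$112.40
After 3 (year_end (apply 8% annual interest)): balance=$1201.39 total_interest=$201.39
After 4 (month_end (apply 3% monthly interest)): balance=$1237.43 total_interest=$237.43
After 5 (deposit($1000)): balance=$2237.43 total_interest=$237.43
After 6 (month_end (apply 3% monthly interest)): balance=$2304.55 total_interest=$304.55
After 7 (month_end (apply 3% monthly interest)): balance=$2373.68 total_interest=$373.68

Answer: 373.68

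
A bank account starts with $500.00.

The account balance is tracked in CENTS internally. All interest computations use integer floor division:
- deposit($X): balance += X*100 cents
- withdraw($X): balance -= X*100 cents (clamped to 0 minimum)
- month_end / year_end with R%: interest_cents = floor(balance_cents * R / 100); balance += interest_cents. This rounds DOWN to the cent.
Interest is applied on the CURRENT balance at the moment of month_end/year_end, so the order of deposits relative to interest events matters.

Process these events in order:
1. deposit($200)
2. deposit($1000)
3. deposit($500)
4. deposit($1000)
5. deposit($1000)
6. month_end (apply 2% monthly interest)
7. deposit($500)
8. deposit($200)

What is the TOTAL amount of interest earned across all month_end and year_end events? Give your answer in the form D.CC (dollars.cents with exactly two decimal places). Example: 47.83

Answer: 84.00

Derivation:
After 1 (deposit($200)): balance=$700.00 total_interest=$0.00
After 2 (deposit($1000)): balance=$1700.00 total_interest=$0.00
After 3 (deposit($500)): balance=$2200.00 total_interest=$0.00
After 4 (deposit($1000)): balance=$3200.00 total_interest=$0.00
After 5 (deposit($1000)): balance=$4200.00 total_interest=$0.00
After 6 (month_end (apply 2% monthly interest)): balance=$4284.00 total_interest=$84.00
After 7 (deposit($500)): balance=$4784.00 total_interest=$84.00
After 8 (deposit($200)): balance=$4984.00 total_interest=$84.00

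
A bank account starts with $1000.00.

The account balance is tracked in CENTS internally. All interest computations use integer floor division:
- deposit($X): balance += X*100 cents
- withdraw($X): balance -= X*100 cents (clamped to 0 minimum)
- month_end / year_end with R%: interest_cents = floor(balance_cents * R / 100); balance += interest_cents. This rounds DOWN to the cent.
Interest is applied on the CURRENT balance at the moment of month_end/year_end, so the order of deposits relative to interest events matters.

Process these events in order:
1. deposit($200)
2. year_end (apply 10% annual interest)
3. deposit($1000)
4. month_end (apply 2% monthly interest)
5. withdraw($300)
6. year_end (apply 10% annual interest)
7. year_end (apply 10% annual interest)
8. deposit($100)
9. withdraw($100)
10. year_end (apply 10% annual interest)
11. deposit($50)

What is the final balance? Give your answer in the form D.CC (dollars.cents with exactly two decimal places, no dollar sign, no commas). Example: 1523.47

After 1 (deposit($200)): balance=$1200.00 total_interest=$0.00
After 2 (year_end (apply 10% annual interest)): balance=$1320.00 total_interest=$120.00
After 3 (deposit($1000)): balance=$2320.00 total_interest=$120.00
After 4 (month_end (apply 2% monthly interest)): balance=$2366.40 total_interest=$166.40
After 5 (withdraw($300)): balance=$2066.40 total_interest=$166.40
After 6 (year_end (apply 10% annual interest)): balance=$2273.04 total_interest=$373.04
After 7 (year_end (apply 10% annual interest)): balance=$2500.34 total_interest=$600.34
After 8 (deposit($100)): balance=$2600.34 total_interest=$600.34
After 9 (withdraw($100)): balance=$2500.34 total_interest=$600.34
After 10 (year_end (apply 10% annual interest)): balance=$2750.37 total_interest=$850.37
After 11 (deposit($50)): balance=$2800.37 total_interest=$850.37

Answer: 2800.37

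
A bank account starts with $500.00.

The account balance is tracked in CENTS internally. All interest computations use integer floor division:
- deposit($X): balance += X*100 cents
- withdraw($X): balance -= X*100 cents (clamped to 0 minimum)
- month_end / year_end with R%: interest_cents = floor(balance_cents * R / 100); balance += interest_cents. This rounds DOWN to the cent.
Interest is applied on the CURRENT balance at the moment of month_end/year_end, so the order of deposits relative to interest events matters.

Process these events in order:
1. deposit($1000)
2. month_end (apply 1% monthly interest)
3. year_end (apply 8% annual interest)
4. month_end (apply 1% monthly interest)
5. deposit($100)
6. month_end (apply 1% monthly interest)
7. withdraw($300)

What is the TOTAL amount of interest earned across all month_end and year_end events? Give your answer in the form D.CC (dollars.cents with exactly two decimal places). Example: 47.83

After 1 (deposit($1000)): balance=$1500.00 total_interest=$0.00
After 2 (month_end (apply 1% monthly interest)): balance=$1515.00 total_interest=$15.00
After 3 (year_end (apply 8% annual interest)): balance=$1636.20 total_interest=$136.20
After 4 (month_end (apply 1% monthly interest)): balance=$1652.56 total_interest=$152.56
After 5 (deposit($100)): balance=$1752.56 total_interest=$152.56
After 6 (month_end (apply 1% monthly interest)): balance=$1770.08 total_interest=$170.08
After 7 (withdraw($300)): balance=$1470.08 total_interest=$170.08

Answer: 170.08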